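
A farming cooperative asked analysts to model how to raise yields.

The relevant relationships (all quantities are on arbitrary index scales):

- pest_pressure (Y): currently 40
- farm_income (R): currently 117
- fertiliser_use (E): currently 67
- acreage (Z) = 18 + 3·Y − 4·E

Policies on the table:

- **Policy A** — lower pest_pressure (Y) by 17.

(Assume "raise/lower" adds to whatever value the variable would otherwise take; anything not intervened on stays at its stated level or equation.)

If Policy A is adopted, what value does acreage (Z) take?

-181

Policy A (Y − 17):
  Y = 40 − 17 = 23
  E = 67
  Z = 18 + 3·23 − 4·67 = -181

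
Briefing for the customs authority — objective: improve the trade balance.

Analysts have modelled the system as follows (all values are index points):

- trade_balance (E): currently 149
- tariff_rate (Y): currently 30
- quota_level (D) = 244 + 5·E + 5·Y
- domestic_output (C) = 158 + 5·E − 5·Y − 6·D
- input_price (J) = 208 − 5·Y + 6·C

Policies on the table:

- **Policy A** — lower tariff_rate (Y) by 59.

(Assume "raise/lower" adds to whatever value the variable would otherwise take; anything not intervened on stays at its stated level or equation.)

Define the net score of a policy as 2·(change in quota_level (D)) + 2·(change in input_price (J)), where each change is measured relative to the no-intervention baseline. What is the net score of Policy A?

Baseline:
  E = 149
  Y = 30
  D = 244 + 5·149 + 5·30 = 1139
  C = 158 + 5·149 − 5·30 − 6·1139 = -6081
  J = 208 − 5·30 + 6·(-6081) = -36428
Policy A (Y − 59):
  E = 149
  Y = 30 − 59 = -29
  D = 244 + 5·149 + 5·(-29) = 844
  C = 158 + 5·149 − 5·(-29) − 6·844 = -4016
  J = 208 − 5·(-29) + 6·(-4016) = -23743
ΔD = 844 − 1139 = -295; ΔJ = -23743 − (-36428) = 12685
Score = 2·(-295) + 2·12685 = 24780

24780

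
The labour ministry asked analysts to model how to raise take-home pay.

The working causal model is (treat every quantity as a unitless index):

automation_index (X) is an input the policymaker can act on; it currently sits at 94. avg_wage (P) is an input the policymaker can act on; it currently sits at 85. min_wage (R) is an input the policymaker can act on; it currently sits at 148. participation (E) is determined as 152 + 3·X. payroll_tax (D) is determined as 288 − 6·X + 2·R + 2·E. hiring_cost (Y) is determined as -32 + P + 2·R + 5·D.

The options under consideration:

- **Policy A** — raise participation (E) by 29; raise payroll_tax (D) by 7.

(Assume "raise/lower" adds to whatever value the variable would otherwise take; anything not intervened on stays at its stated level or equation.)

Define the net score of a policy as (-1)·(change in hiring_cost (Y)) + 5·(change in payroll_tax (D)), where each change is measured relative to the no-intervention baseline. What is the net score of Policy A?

0

Baseline:
  X = 94
  P = 85
  R = 148
  E = 152 + 3·94 = 434
  D = 288 − 6·94 + 2·148 + 2·434 = 888
  Y = -32 + 85 + 2·148 + 5·888 = 4789
Policy A (E + 29, D + 7):
  X = 94
  P = 85
  R = 148
  E = 152 + 3·94 (+29 from intervention) = 463
  D = 288 − 6·94 + 2·148 + 2·463 (+7 from intervention) = 953
  Y = -32 + 85 + 2·148 + 5·953 = 5114
ΔY = 5114 − 4789 = 325; ΔD = 953 − 888 = 65
Score = (-1)·325 + 5·65 = 0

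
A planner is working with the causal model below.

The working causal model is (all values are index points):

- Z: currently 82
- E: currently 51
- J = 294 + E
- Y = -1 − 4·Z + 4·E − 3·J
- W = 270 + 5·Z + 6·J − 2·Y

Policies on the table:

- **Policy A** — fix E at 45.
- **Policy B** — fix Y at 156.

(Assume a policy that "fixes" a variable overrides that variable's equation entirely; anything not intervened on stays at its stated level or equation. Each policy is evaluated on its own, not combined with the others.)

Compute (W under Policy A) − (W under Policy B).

Policy A (E := 45):
  Z = 82
  E = 45
  J = 294 + 45 = 339
  Y = -1 − 4·82 + 4·45 − 3·339 = -1166
  W = 270 + 5·82 + 6·339 − 2·(-1166) = 5046
Policy B (Y := 156):
  Z = 82
  E = 51
  J = 294 + 51 = 345
  Y = 156
  W = 270 + 5·82 + 6·345 − 2·156 = 2438
W: 5046 − 2438 = 2608

2608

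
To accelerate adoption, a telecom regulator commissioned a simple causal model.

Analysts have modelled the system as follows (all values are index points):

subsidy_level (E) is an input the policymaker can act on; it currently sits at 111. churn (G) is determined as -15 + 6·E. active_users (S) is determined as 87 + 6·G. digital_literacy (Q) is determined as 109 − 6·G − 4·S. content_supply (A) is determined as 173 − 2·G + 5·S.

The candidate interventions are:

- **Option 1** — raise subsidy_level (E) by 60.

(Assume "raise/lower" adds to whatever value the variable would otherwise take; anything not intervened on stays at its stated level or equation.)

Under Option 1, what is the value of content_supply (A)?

28916

Option 1 (E + 60):
  E = 111 + 60 = 171
  G = -15 + 6·171 = 1011
  S = 87 + 6·1011 = 6153
  A = 173 − 2·1011 + 5·6153 = 28916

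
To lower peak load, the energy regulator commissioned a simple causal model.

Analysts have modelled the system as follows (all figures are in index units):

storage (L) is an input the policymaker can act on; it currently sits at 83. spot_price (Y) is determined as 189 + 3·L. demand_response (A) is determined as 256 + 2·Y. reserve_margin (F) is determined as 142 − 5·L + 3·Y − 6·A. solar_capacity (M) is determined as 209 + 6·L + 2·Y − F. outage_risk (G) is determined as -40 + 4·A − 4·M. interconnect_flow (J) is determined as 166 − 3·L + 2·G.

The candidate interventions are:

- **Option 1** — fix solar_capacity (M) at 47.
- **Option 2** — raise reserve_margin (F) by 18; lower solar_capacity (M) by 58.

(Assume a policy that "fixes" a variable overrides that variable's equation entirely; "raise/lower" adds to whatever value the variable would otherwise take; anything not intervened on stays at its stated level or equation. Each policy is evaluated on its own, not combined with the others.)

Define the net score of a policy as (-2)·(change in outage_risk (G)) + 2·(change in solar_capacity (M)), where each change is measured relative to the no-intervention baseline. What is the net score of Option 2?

Baseline:
  L = 83
  Y = 189 + 3·83 = 438
  A = 256 + 2·438 = 1132
  F = 142 − 5·83 + 3·438 − 6·1132 = -5751
  M = 209 + 6·83 + 2·438 − (-5751) = 7334
  G = -40 + 4·1132 − 4·7334 = -24848
Option 2 (F + 18, M − 58):
  L = 83
  Y = 189 + 3·83 = 438
  A = 256 + 2·438 = 1132
  F = 142 − 5·83 + 3·438 − 6·1132 (+18 from intervention) = -5733
  M = 209 + 6·83 + 2·438 − (-5733) (−58 from intervention) = 7258
  G = -40 + 4·1132 − 4·7258 = -24544
ΔG = -24544 − (-24848) = 304; ΔM = 7258 − 7334 = -76
Score = (-2)·304 + 2·(-76) = -760

-760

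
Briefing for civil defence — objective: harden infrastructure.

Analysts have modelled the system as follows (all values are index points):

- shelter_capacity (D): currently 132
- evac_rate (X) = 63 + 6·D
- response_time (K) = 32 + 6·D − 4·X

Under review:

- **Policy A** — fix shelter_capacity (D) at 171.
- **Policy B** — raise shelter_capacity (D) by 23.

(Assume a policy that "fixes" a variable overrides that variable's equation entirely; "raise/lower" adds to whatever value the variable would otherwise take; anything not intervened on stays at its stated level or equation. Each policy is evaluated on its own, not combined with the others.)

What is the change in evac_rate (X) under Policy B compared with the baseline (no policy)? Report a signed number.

138

Baseline:
  D = 132
  X = 63 + 6·132 = 855
Policy B (D + 23):
  D = 132 + 23 = 155
  X = 63 + 6·155 = 993
Change in X: 993 − 855 = 138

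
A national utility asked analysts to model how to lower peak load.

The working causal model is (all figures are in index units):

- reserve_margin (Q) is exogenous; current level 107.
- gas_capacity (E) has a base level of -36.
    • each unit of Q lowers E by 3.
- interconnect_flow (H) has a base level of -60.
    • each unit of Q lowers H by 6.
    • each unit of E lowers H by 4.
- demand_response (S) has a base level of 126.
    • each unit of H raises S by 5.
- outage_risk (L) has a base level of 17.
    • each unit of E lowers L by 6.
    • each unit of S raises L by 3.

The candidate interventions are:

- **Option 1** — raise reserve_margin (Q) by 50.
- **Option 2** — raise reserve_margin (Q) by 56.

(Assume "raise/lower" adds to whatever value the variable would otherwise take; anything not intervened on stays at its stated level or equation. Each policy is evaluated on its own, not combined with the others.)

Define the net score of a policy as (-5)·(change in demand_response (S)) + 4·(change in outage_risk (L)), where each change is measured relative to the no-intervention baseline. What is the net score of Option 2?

Baseline:
  Q = 107
  E = -36 − 3·107 = -357
  H = -60 − 6·107 − 4·(-357) = 726
  S = 126 + 5·726 = 3756
  L = 17 − 6·(-357) + 3·3756 = 13427
Option 2 (Q + 56):
  Q = 107 + 56 = 163
  E = -36 − 3·163 = -525
  H = -60 − 6·163 − 4·(-525) = 1062
  S = 126 + 5·1062 = 5436
  L = 17 − 6·(-525) + 3·5436 = 19475
ΔS = 5436 − 3756 = 1680; ΔL = 19475 − 13427 = 6048
Score = (-5)·1680 + 4·6048 = 15792

15792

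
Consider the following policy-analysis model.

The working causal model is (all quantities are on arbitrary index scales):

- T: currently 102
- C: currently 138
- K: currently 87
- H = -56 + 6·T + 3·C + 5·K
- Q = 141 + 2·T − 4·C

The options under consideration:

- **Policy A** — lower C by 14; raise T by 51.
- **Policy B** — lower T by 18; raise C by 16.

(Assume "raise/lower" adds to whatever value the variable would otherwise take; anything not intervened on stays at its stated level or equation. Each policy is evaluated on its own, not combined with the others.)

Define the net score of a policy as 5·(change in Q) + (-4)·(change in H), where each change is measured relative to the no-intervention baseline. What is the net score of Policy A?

Baseline:
  T = 102
  C = 138
  K = 87
  H = -56 + 6·102 + 3·138 + 5·87 = 1405
  Q = 141 + 2·102 − 4·138 = -207
Policy A (C − 14, T + 51):
  T = 102 + 51 = 153
  C = 138 − 14 = 124
  K = 87
  H = -56 + 6·153 + 3·124 + 5·87 = 1669
  Q = 141 + 2·153 − 4·124 = -49
ΔQ = -49 − (-207) = 158; ΔH = 1669 − 1405 = 264
Score = 5·158 + (-4)·264 = -266

-266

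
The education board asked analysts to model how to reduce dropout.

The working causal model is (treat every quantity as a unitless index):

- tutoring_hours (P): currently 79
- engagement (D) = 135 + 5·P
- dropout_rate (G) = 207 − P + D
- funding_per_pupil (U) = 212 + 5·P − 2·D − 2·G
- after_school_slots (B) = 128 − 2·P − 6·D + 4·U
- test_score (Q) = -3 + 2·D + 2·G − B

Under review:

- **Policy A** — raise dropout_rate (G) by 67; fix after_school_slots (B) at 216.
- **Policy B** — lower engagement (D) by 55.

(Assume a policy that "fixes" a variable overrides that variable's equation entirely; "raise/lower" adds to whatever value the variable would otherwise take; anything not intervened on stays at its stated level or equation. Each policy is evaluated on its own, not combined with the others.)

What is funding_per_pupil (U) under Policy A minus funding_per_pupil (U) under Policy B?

-354

Policy A (G + 67, B := 216):
  P = 79
  D = 135 + 5·79 = 530
  G = 207 − 79 + 530 (+67 from intervention) = 725
  U = 212 + 5·79 − 2·530 − 2·725 = -1903
Policy B (D − 55):
  P = 79
  D = 135 + 5·79 (−55 from intervention) = 475
  G = 207 − 79 + 475 = 603
  U = 212 + 5·79 − 2·475 − 2·603 = -1549
U: -1903 − (-1549) = -354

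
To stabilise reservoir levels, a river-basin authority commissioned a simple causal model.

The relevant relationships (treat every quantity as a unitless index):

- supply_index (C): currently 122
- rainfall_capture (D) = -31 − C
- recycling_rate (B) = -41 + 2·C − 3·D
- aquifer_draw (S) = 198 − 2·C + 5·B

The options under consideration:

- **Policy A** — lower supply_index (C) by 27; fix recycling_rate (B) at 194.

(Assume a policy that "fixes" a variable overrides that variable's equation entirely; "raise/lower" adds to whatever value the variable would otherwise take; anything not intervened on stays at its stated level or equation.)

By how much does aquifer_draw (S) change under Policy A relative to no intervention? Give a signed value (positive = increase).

-2286

Baseline:
  C = 122
  D = -31 − 122 = -153
  B = -41 + 2·122 − 3·(-153) = 662
  S = 198 − 2·122 + 5·662 = 3264
Policy A (C − 27, B := 194):
  C = 122 − 27 = 95
  D = -31 − 95 = -126
  B = 194
  S = 198 − 2·95 + 5·194 = 978
Change in S: 978 − 3264 = -2286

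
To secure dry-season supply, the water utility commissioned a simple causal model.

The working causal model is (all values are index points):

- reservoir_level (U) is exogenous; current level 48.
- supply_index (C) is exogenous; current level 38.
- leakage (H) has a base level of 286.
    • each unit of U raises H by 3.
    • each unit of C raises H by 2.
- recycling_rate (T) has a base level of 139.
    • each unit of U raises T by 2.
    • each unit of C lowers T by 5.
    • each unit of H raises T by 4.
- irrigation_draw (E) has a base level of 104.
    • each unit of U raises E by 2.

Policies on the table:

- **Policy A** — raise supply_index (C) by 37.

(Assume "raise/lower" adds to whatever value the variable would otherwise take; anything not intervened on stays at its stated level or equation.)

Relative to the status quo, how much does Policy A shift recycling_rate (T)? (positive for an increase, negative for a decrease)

Baseline:
  U = 48
  C = 38
  H = 286 + 3·48 + 2·38 = 506
  T = 139 + 2·48 − 5·38 + 4·506 = 2069
Policy A (C + 37):
  U = 48
  C = 38 + 37 = 75
  H = 286 + 3·48 + 2·75 = 580
  T = 139 + 2·48 − 5·75 + 4·580 = 2180
Change in T: 2180 − 2069 = 111

111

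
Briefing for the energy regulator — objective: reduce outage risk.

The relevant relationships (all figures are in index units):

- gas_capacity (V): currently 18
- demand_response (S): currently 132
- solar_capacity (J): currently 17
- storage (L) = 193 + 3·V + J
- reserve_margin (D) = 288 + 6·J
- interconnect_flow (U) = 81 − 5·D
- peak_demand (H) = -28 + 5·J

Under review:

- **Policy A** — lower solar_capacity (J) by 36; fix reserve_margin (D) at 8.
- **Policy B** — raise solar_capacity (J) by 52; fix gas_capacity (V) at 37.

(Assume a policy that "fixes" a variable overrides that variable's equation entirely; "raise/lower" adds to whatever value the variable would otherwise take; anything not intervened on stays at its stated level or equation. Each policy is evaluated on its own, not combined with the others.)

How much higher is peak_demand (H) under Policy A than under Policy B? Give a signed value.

Policy A (J − 36, D := 8):
  J = 17 − 36 = -19
  H = -28 + 5·(-19) = -123
Policy B (J + 52, V := 37):
  J = 17 + 52 = 69
  H = -28 + 5·69 = 317
H: -123 − 317 = -440

-440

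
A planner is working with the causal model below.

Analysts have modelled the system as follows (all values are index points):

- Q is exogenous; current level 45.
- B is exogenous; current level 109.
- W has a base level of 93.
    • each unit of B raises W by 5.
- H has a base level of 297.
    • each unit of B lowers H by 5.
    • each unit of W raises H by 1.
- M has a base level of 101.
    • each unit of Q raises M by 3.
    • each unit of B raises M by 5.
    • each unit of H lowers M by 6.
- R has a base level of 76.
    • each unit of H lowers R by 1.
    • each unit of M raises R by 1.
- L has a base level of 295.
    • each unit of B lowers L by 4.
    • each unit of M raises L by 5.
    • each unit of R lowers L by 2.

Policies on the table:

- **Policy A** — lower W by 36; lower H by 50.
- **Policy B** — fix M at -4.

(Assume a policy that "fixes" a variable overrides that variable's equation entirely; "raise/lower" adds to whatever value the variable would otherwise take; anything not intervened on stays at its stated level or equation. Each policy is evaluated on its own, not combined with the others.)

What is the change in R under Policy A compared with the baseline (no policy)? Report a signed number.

Baseline:
  Q = 45
  B = 109
  W = 93 + 5·109 = 638
  H = 297 − 5·109 + 638 = 390
  M = 101 + 3·45 + 5·109 − 6·390 = -1559
  R = 76 − 390 + (-1559) = -1873
Policy A (W − 36, H − 50):
  Q = 45
  B = 109
  W = 93 + 5·109 (−36 from intervention) = 602
  H = 297 − 5·109 + 602 (−50 from intervention) = 304
  M = 101 + 3·45 + 5·109 − 6·304 = -1043
  R = 76 − 304 + (-1043) = -1271
Change in R: -1271 − (-1873) = 602

602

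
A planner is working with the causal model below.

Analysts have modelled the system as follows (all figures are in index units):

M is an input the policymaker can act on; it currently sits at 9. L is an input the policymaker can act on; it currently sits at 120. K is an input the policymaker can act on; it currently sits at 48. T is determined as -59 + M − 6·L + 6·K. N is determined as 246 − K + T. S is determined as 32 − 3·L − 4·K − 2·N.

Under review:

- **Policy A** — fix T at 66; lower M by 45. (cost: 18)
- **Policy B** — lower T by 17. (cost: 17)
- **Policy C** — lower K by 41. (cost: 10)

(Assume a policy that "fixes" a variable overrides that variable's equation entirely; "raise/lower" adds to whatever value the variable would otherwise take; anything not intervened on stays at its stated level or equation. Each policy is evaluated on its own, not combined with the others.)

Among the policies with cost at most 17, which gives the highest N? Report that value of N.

Policy B (T − 17):
  M = 9
  L = 120
  K = 48
  T = -59 + 9 − 6·120 + 6·48 (−17 from intervention) = -499
  N = 246 − 48 + (-499) = -301
Policy C (K − 41):
  M = 9
  L = 120
  K = 48 − 41 = 7
  T = -59 + 9 − 6·120 + 6·7 = -728
  N = 246 − 7 + (-728) = -489
Comparing — Policy B: N=-301, Policy C: N=-489. Highest is -301 (Policy B).

-301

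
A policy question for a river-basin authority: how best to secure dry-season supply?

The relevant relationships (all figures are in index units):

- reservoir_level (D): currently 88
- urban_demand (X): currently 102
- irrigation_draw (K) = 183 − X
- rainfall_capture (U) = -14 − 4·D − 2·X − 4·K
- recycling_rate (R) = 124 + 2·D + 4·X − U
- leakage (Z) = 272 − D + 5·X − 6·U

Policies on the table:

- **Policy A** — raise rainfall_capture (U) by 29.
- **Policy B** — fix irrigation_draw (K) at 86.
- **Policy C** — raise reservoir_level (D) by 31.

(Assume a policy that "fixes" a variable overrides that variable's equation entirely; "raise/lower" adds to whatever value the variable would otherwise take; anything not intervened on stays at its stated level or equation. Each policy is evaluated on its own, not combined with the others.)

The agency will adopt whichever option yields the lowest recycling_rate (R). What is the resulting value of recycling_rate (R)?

1573

Policy A (U + 29):
  D = 88
  X = 102
  K = 183 − 102 = 81
  U = -14 − 4·88 − 2·102 − 4·81 (+29 from intervention) = -865
  R = 124 + 2·88 + 4·102 − (-865) = 1573
Policy B (K := 86):
  D = 88
  X = 102
  K = 86
  U = -14 − 4·88 − 2·102 − 4·86 = -914
  R = 124 + 2·88 + 4·102 − (-914) = 1622
Policy C (D + 31):
  D = 88 + 31 = 119
  X = 102
  K = 183 − 102 = 81
  U = -14 − 4·119 − 2·102 − 4·81 = -1018
  R = 124 + 2·119 + 4·102 − (-1018) = 1788
Comparing — Policy A: R=1573, Policy B: R=1622, Policy C: R=1788. Lowest is 1573 (Policy A).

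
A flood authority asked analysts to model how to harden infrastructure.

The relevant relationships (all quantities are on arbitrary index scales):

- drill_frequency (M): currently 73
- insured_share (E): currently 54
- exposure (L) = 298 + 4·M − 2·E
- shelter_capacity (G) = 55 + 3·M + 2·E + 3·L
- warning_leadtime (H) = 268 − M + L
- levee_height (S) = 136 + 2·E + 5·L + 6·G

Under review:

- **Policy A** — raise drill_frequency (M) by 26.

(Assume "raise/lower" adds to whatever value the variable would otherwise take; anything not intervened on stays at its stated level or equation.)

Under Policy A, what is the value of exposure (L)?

586

Policy A (M + 26):
  M = 73 + 26 = 99
  E = 54
  L = 298 + 4·99 − 2·54 = 586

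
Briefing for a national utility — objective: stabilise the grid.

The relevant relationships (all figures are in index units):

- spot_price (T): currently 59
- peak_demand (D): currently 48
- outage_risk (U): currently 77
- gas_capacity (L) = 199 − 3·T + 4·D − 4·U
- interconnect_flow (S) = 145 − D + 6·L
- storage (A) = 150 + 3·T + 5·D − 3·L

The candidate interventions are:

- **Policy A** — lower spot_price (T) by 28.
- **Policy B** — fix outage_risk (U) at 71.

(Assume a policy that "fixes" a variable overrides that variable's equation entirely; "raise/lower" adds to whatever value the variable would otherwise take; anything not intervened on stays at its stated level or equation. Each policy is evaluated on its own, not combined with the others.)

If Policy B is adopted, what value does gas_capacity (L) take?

-70

Policy B (U := 71):
  T = 59
  D = 48
  U = 71
  L = 199 − 3·59 + 4·48 − 4·71 = -70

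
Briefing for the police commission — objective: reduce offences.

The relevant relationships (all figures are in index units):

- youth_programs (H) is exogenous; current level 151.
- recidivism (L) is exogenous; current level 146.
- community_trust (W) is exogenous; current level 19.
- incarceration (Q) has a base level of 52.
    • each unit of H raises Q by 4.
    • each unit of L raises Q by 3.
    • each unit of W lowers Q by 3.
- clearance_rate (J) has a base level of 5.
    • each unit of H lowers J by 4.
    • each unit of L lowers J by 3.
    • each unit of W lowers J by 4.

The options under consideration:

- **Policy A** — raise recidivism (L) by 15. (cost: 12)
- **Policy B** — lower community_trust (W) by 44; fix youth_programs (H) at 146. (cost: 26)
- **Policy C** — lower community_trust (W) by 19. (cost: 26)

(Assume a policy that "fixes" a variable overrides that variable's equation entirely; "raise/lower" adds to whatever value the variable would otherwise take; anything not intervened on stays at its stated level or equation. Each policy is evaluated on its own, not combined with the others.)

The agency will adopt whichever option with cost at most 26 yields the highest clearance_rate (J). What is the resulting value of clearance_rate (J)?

-917

Policy A (L + 15):
  H = 151
  L = 146 + 15 = 161
  W = 19
  J = 5 − 4·151 − 3·161 − 4·19 = -1158
Policy B (W − 44, H := 146):
  H = 146
  L = 146
  W = 19 − 44 = -25
  J = 5 − 4·146 − 3·146 − 4·(-25) = -917
Policy C (W − 19):
  H = 151
  L = 146
  W = 19 − 19 = 0
  J = 5 − 4·151 − 3·146 − 4·0 = -1037
Comparing — Policy A: J=-1158, Policy B: J=-917, Policy C: J=-1037. Highest is -917 (Policy B).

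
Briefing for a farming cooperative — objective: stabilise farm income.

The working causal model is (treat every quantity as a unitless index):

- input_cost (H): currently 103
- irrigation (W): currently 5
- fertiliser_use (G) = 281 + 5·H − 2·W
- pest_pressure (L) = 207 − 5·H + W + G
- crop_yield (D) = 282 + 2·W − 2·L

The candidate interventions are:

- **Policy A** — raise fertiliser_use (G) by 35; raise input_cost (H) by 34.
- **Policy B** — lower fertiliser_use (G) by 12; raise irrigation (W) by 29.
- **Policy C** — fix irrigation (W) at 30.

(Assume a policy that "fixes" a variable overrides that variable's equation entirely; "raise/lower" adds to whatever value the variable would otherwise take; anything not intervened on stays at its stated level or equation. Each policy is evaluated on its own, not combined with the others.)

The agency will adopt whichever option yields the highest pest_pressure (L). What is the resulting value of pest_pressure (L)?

518

Policy A (G + 35, H + 34):
  H = 103 + 34 = 137
  W = 5
  G = 281 + 5·137 − 2·5 (+35 from intervention) = 991
  L = 207 − 5·137 + 5 + 991 = 518
Policy B (G − 12, W + 29):
  H = 103
  W = 5 + 29 = 34
  G = 281 + 5·103 − 2·34 (−12 from intervention) = 716
  L = 207 − 5·103 + 34 + 716 = 442
Policy C (W := 30):
  H = 103
  W = 30
  G = 281 + 5·103 − 2·30 = 736
  L = 207 − 5·103 + 30 + 736 = 458
Comparing — Policy A: L=518, Policy B: L=442, Policy C: L=458. Highest is 518 (Policy A).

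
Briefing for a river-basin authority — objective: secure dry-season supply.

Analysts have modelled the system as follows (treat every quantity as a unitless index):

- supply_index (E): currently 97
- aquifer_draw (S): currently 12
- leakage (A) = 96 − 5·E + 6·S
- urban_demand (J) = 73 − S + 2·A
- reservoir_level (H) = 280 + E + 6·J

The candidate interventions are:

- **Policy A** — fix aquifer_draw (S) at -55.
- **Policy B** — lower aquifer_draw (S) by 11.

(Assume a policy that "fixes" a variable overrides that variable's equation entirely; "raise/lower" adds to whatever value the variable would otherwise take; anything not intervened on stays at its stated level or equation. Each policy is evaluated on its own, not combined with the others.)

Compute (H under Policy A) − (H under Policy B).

Policy A (S := -55):
  E = 97
  S = -55
  A = 96 − 5·97 + 6·(-55) = -719
  J = 73 − (-55) + 2·(-719) = -1310
  H = 280 + 97 + 6·(-1310) = -7483
Policy B (S − 11):
  E = 97
  S = 12 − 11 = 1
  A = 96 − 5·97 + 6·1 = -383
  J = 73 − 1 + 2·(-383) = -694
  H = 280 + 97 + 6·(-694) = -3787
H: -7483 − (-3787) = -3696

-3696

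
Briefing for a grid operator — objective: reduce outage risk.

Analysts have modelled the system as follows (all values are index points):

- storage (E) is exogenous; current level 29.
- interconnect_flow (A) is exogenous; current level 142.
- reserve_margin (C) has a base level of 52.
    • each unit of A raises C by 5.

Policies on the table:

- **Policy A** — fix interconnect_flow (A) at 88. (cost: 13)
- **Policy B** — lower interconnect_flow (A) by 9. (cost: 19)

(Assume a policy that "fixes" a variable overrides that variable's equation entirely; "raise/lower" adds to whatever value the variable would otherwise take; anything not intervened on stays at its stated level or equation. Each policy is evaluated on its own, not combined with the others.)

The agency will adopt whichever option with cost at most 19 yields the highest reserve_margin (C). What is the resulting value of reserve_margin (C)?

Policy A (A := 88):
  A = 88
  C = 52 + 5·88 = 492
Policy B (A − 9):
  A = 142 − 9 = 133
  C = 52 + 5·133 = 717
Comparing — Policy A: C=492, Policy B: C=717. Highest is 717 (Policy B).

717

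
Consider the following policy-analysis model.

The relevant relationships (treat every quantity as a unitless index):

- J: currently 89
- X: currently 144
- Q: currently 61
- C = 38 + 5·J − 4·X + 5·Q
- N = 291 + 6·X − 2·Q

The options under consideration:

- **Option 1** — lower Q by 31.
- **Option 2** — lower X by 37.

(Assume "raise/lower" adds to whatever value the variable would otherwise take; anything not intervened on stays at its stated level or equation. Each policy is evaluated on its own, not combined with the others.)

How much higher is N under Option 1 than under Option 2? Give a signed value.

284

Option 1 (Q − 31):
  X = 144
  Q = 61 − 31 = 30
  N = 291 + 6·144 − 2·30 = 1095
Option 2 (X − 37):
  X = 144 − 37 = 107
  Q = 61
  N = 291 + 6·107 − 2·61 = 811
N: 1095 − 811 = 284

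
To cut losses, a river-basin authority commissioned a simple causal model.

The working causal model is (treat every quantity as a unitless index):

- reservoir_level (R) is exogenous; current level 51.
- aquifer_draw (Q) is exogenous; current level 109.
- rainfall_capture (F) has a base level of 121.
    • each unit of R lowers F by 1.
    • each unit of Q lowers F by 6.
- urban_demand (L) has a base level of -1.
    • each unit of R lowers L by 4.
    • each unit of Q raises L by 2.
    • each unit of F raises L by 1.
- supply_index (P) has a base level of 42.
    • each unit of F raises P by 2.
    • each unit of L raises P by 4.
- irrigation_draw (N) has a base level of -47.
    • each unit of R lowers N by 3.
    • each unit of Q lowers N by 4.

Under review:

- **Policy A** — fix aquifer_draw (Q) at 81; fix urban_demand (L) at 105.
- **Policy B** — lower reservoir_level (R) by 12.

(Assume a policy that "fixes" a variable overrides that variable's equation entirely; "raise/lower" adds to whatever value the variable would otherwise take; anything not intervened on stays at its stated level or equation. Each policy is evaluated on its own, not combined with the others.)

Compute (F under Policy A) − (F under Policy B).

Policy A (Q := 81, L := 105):
  R = 51
  Q = 81
  F = 121 − 51 − 6·81 = -416
Policy B (R − 12):
  R = 51 − 12 = 39
  Q = 109
  F = 121 − 39 − 6·109 = -572
F: -416 − (-572) = 156

156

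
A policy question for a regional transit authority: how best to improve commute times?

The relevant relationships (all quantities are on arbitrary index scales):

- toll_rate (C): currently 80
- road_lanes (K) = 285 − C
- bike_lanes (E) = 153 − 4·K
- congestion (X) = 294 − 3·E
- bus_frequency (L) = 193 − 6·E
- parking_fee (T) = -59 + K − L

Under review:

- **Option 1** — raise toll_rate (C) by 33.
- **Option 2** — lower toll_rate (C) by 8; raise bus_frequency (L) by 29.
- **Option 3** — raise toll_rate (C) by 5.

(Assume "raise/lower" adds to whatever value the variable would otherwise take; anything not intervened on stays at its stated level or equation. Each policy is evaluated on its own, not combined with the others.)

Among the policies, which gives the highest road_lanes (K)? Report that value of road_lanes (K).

213

Option 1 (C + 33):
  C = 80 + 33 = 113
  K = 285 − 113 = 172
Option 2 (C − 8, L + 29):
  C = 80 − 8 = 72
  K = 285 − 72 = 213
Option 3 (C + 5):
  C = 80 + 5 = 85
  K = 285 − 85 = 200
Comparing — Option 1: K=172, Option 2: K=213, Option 3: K=200. Highest is 213 (Option 2).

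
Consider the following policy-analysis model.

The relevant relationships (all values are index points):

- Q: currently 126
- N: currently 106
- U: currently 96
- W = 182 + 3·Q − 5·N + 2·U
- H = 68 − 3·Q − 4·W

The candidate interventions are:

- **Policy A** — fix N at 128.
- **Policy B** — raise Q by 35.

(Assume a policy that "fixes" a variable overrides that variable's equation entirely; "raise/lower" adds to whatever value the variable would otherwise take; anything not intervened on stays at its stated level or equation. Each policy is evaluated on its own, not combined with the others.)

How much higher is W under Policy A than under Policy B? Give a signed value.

Policy A (N := 128):
  Q = 126
  N = 128
  U = 96
  W = 182 + 3·126 − 5·128 + 2·96 = 112
Policy B (Q + 35):
  Q = 126 + 35 = 161
  N = 106
  U = 96
  W = 182 + 3·161 − 5·106 + 2·96 = 327
W: 112 − 327 = -215

-215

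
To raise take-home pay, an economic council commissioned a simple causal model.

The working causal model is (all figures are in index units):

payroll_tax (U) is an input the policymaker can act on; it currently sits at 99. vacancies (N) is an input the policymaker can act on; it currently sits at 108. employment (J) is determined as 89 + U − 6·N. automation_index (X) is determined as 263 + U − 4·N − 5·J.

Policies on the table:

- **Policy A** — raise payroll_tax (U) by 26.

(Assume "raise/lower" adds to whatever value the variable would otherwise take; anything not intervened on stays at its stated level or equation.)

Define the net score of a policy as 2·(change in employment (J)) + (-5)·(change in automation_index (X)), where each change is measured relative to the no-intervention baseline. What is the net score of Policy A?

572

Baseline:
  U = 99
  N = 108
  J = 89 + 99 − 6·108 = -460
  X = 263 + 99 − 4·108 − 5·(-460) = 2230
Policy A (U + 26):
  U = 99 + 26 = 125
  N = 108
  J = 89 + 125 − 6·108 = -434
  X = 263 + 125 − 4·108 − 5·(-434) = 2126
ΔJ = -434 − (-460) = 26; ΔX = 2126 − 2230 = -104
Score = 2·26 + (-5)·(-104) = 572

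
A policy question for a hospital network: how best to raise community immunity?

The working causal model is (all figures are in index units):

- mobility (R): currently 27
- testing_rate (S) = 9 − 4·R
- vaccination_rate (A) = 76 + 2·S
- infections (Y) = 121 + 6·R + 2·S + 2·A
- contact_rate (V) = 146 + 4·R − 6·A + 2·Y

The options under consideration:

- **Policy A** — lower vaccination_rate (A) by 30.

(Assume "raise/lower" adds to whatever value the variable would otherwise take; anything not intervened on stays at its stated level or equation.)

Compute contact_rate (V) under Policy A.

Policy A (A − 30):
  R = 27
  S = 9 − 4·27 = -99
  A = 76 + 2·(-99) (−30 from intervention) = -152
  Y = 121 + 6·27 + 2·(-99) + 2·(-152) = -219
  V = 146 + 4·27 − 6·(-152) + 2·(-219) = 728

728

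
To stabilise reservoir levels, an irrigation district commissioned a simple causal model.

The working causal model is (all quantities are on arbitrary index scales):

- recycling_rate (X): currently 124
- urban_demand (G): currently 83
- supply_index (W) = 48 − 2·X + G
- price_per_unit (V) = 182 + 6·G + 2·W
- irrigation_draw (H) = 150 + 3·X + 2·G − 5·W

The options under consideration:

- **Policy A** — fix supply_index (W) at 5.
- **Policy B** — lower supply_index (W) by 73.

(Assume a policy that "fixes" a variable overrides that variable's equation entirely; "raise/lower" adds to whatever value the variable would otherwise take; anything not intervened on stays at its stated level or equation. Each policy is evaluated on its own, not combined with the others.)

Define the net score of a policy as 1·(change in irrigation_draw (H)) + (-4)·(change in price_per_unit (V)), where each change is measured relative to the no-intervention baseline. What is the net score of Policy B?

Baseline:
  X = 124
  G = 83
  W = 48 − 2·124 + 83 = -117
  V = 182 + 6·83 + 2·(-117) = 446
  H = 150 + 3·124 + 2·83 − 5·(-117) = 1273
Policy B (W − 73):
  X = 124
  G = 83
  W = 48 − 2·124 + 83 (−73 from intervention) = -190
  V = 182 + 6·83 + 2·(-190) = 300
  H = 150 + 3·124 + 2·83 − 5·(-190) = 1638
ΔH = 1638 − 1273 = 365; ΔV = 300 − 446 = -146
Score = 1·365 + (-4)·(-146) = 949

949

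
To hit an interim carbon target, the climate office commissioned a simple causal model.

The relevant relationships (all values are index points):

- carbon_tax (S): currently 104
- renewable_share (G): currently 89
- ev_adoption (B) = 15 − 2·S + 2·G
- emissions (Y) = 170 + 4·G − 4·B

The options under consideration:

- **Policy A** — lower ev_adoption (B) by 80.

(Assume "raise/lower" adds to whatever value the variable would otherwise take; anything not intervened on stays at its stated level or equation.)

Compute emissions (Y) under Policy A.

Policy A (B − 80):
  S = 104
  G = 89
  B = 15 − 2·104 + 2·89 (−80 from intervention) = -95
  Y = 170 + 4·89 − 4·(-95) = 906

906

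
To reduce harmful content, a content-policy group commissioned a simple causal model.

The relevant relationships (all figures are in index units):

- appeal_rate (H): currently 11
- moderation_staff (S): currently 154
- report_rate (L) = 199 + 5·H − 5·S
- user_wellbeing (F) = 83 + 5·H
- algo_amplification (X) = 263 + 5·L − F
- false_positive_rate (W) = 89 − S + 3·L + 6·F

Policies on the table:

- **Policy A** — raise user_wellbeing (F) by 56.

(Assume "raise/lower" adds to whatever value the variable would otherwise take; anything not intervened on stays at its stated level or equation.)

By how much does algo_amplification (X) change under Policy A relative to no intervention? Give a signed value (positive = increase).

Baseline:
  H = 11
  S = 154
  L = 199 + 5·11 − 5·154 = -516
  F = 83 + 5·11 = 138
  X = 263 + 5·(-516) − 138 = -2455
Policy A (F + 56):
  H = 11
  S = 154
  L = 199 + 5·11 − 5·154 = -516
  F = 83 + 5·11 (+56 from intervention) = 194
  X = 263 + 5·(-516) − 194 = -2511
Change in X: -2511 − (-2455) = -56

-56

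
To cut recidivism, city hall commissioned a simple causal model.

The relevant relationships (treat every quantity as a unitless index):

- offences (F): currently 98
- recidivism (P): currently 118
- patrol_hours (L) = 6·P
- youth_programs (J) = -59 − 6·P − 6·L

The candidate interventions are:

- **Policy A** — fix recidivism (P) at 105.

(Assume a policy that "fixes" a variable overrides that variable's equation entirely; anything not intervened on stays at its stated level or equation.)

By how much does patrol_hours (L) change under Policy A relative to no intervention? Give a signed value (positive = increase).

Baseline:
  P = 118
  L = 0 + 6·118 = 708
Policy A (P := 105):
  P = 105
  L = 0 + 6·105 = 630
Change in L: 630 − 708 = -78

-78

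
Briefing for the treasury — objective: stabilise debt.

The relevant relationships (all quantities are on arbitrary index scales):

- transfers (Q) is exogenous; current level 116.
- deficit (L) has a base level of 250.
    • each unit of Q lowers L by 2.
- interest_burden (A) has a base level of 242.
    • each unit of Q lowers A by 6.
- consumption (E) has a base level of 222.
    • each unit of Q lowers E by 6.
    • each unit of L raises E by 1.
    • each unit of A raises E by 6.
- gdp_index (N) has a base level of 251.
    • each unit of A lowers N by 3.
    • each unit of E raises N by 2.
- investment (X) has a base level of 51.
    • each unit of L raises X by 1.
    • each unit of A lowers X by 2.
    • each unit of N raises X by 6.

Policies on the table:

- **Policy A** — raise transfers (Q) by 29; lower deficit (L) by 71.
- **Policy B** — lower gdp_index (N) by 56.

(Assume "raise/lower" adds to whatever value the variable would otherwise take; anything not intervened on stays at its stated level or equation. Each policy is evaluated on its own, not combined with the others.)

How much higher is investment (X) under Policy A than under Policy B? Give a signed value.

Policy A (Q + 29, L − 71):
  Q = 116 + 29 = 145
  L = 250 − 2·145 (−71 from intervention) = -111
  A = 242 − 6·145 = -628
  E = 222 − 6·145 + (-111) + 6·(-628) = -4527
  N = 251 − 3·(-628) + 2·(-4527) = -6919
  X = 51 + (-111) − 2·(-628) + 6·(-6919) = -40318
Policy B (N − 56):
  Q = 116
  L = 250 − 2·116 = 18
  A = 242 − 6·116 = -454
  E = 222 − 6·116 + 18 + 6·(-454) = -3180
  N = 251 − 3·(-454) + 2·(-3180) (−56 from intervention) = -4803
  X = 51 + 18 − 2·(-454) + 6·(-4803) = -27841
X: -40318 − (-27841) = -12477

-12477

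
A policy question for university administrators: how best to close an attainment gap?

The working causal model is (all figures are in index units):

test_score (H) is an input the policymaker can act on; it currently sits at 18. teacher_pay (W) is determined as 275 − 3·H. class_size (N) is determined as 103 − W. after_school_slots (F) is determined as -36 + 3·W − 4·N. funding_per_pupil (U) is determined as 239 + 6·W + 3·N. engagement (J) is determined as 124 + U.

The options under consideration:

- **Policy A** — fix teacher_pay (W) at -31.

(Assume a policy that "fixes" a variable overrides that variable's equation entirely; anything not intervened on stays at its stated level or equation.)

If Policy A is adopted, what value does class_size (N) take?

Policy A (W := -31):
  H = 18
  W = -31
  N = 103 − (-31) = 134

134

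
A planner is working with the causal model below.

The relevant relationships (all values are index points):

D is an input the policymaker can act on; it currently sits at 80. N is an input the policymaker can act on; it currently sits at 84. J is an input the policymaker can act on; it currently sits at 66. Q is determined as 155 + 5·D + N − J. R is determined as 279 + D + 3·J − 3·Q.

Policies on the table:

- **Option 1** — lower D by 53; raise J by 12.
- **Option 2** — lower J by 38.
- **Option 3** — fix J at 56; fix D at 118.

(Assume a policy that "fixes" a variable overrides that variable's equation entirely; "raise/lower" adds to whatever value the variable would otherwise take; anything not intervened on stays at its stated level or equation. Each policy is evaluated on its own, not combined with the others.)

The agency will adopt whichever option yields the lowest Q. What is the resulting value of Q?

Option 1 (D − 53, J + 12):
  D = 80 − 53 = 27
  N = 84
  J = 66 + 12 = 78
  Q = 155 + 5·27 + 84 − 78 = 296
Option 2 (J − 38):
  D = 80
  N = 84
  J = 66 − 38 = 28
  Q = 155 + 5·80 + 84 − 28 = 611
Option 3 (J := 56, D := 118):
  D = 118
  N = 84
  J = 56
  Q = 155 + 5·118 + 84 − 56 = 773
Comparing — Option 1: Q=296, Option 2: Q=611, Option 3: Q=773. Lowest is 296 (Option 1).

296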